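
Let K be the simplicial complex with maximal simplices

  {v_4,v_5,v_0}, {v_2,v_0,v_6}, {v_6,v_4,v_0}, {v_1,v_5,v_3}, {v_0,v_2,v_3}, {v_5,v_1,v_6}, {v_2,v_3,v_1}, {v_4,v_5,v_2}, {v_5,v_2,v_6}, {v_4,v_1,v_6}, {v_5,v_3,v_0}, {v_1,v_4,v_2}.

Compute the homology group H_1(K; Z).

H_1 = Z_2.

K has 7 vertices, 18 edges, 12 triangles.
rank ∂_1 = 6, rank ∂_2 = 12 ⇒ b_1 = 18 − 6 − 12 = 0; ∂_2 has invariant factor(s) [2] giving torsion. So H_1 = Z_2.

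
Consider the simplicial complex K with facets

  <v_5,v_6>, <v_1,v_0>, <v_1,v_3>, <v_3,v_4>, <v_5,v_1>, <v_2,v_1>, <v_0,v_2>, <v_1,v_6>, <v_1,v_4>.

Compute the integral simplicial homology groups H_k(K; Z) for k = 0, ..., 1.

H_0 ≅ Z,  H_1 ≅ Z^3.

We work with the vertex ordering v_0 < v_1 < v_2 < v_3 < v_4 < v_5 < v_6. The simplices of K, each written with vertices in increasing order, are:

  0-simplices (7): [v_0], [v_1], [v_2], [v_3], [v_4], [v_5], [v_6]
  1-simplices (9): [v_0,v_1], [v_0,v_2], [v_1,v_2], [v_1,v_3], [v_1,v_4], [v_1,v_5], [v_1,v_6], [v_3,v_4], [v_5,v_6]

Hence C_0 ≅ Z^7, C_1 ≅ Z^9.

Boundary ∂_1: C_1 → C_0 maps an edge to its endpoints' difference, ∂[p,q] = q − p. For instance
  ∂[v_0,v_2] = [v_2] − [v_0].
This gives a 7×9 integer matrix of rank 6; reducing to Smith normal form yields diagonal entries (1,1,1,1,1,1).

Reading off H_k = ker ∂_k / im ∂_{k+1}:

  H_0: rank C_0 − rank ∂_1 = 7 − 6 = 1, and the invariant factors of ∂_1 are all 1, so H_0 = Z.
  H_1: rank ker ∂_1 − rank ∂_2 = (9 − 6) − 0 = 3, and there is no ∂_2, so H_1 = Z^3.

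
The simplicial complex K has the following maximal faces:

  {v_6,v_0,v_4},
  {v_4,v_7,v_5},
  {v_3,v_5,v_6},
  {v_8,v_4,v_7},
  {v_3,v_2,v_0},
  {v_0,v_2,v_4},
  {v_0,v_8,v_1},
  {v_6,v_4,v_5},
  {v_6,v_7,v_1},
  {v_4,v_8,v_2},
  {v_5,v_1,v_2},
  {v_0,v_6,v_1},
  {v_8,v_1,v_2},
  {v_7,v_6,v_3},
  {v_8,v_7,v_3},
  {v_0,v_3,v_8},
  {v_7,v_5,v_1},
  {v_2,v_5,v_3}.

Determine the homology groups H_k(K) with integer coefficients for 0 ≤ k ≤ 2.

H_0 = Z,  H_1 = Z ⊕ Z/2,  H_2 = 0.

K has 9 vertices, 27 edges, 18 triangles.
rank ∂_0 = 0, rank ∂_1 = 8 ⇒ b_0 = 9 − 0 − 8 = 1; all invariant factors of ∂_1 are 1 so no torsion. So H_0 = Z.
rank ∂_1 = 8, rank ∂_2 = 18 ⇒ b_1 = 27 − 8 − 18 = 1; ∂_2 has invariant factor(s) [2] giving torsion. So H_1 = Z ⊕ Z/2.
rank ∂_2 = 18, rank ∂_3 = 0 ⇒ b_2 = 18 − 18 − 0 = 0. So H_2 = 0.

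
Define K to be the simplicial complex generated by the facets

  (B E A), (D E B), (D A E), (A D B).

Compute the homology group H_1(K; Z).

Fix the vertex order A < B < D < E and write every simplex with vertices in increasing order. Then dim K = 2 and the simplices of K are:

  0-simplices (4): A, B, D, E
  1-simplices (6): AB, AD, AE, BD, BE, DE
  2-simplices (4): ABD, ABE, ADE, BDE

giving chain groups C_0 ≅ Z^4, C_1 ≅ Z^6, C_2 ≅ Z^4.

The boundary map ∂_1: C_1 → C_0 is given by ∂[p,q] = [q] − [p].
This gives a 4×6 integer matrix of rank 3; reducing to Smith normal form yields diagonal entries (1,1,1).

The boundary map ∂_2: C_2 → C_1 sends each 2-simplex [p,q,r] to [q,r] − [p,r] + [p,q]. For instance
  ∂BDE = DE − BE + BD,
  ∂ADE = DE − AE + AD.
The resulting 6×4 matrix has rank 3, and its Smith normal form has invariant factors (1,1,1).

Computing H_k = (kernel of ∂_k) / (image of ∂_{k+1}):

  H_1: rank ker ∂_1 − rank ∂_2 = (6 − 3) − 3 = 0, and the invariant factors of ∂_2 are all 1, so H_1 ≅ 0.

H_1 ≅ 0.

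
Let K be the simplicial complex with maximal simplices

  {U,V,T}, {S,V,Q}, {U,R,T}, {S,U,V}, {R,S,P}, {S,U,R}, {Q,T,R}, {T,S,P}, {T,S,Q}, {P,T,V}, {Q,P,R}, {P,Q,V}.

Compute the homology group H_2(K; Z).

Order the vertices as P < Q < R < S < T < U < V. Listing each simplex with vertices in this order, K has dimension 2 with simplices:

  0-simplices (7): P, Q, R, S, T, U, V
  1-simplices (18): PQ, PR, PS, PT, PV, QR, QS, QT, QV, RS, RT, RU, ST, SU, SV, TU, TV, UV
  2-simplices (12): PQR, PQV, PRS, PST, PTV, QRT, QST, QSV, RSU, RTU, SUV, TUV

Hence C_0 ≅ Z^7, C_1 ≅ Z^18, C_2 ≅ Z^12.

The boundary map ∂_1: C_1 → C_0 sends each edge [p,q] (with p < q) to q − p. For instance
  ∂SV = V − S.
The 7×18 boundary matrix has rank 6 and Smith normal form diag(1,1,1,1,1,1).

The boundary map ∂_2: C_2 → C_1 acts by ∂[p,q,r] = [q,r] − [p,r] + [p,q]. For instance
  ∂PTV = TV − PV + PT,
  ∂RTU = TU − RU + RT.
As a 18×12 matrix over Z this has rank 12, with invariant factors (1,1,1,1,1,1,1,1,1,1,1,2).

Reading off H_k = ker ∂_k / im ∂_{k+1}:

  H_2: rank ker ∂_2 − rank ∂_3 = (12 − 12) − 0 = 0, and there is no ∂_3, so H_2 = 0.

(K is a triangulation of the real projective plane RP^2.)

H_2 = 0.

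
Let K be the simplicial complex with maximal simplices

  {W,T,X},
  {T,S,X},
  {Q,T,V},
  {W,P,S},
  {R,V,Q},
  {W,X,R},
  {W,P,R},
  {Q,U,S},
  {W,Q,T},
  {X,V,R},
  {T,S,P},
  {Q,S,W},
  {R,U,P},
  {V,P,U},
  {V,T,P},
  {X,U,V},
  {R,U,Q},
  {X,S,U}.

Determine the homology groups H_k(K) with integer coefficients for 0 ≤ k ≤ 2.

Take the total order P < Q < R < S < T < U < V < W < X on the vertex set. Then K (dimension 2) consists of the simplices:

  0-simplices (9): P, Q, R, S, T, U, V, W, X
  1-simplices (27): PR, PS, PT, PU, PV, PW, QR, QS, QT, QU, QV, QW, RU, RV, RW, RX, ST, SU, SW, SX, TV, TW, TX, UV, UX, VX, WX
  2-simplices (18): PRU, PRW, PST, PSW, PTV, PUV, QRU, QRV, QSU, QSW, QTV, QTW, RVX, RWX, STX, SUX, TWX, UVX

giving chain groups C_0 ≅ Z^9, C_1 ≅ Z^27, C_2 ≅ Z^18.

The boundary map ∂_1: C_1 → C_0 sends each edge [p,q] (with p < q) to q − p. For instance
  ∂TX = X − T.
As a 9×27 matrix over Z this has rank 8, with invariant factors (1,1,1,1,1,1,1,1).

The boundary map ∂_2: C_2 → C_1 acts by ∂[p,q,r] = [q,r] − [p,r] + [p,q]. For instance
  ∂TWX = WX − TX + TW,
  ∂RWX = WX − RX + RW.
This gives a 27×18 integer matrix of rank 18; reducing to Smith normal form yields diagonal entries (1,1,1,1,1,1,1,1,1,1,1,1,1,1,1,1,1,2).

Computing H_k = (kernel of ∂_k) / (image of ∂_{k+1}):

  H_0: rank C_0 − rank ∂_1 = 9 − 8 = 1, and the invariant factors of ∂_1 are all 1, so H_0 ≅ Z.
  H_1: rank ker ∂_1 − rank ∂_2 = (27 − 8) − 18 = 1, and ∂_2 has invariant factor 2 > 1, so H_1 ≅ Z ⊕ Z/2Z.
  H_2: rank ker ∂_2 − rank ∂_3 = (18 − 18) − 0 = 0, and there is no ∂_3, so H_2 ≅ 0.

H_0 ≅ Z,  H_1 ≅ Z ⊕ Z/2Z,  H_2 = 0.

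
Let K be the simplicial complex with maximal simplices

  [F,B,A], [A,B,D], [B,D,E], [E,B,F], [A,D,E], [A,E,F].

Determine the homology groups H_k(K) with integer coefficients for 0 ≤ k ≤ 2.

H_0 = Z,  H_1 = 0,  H_2 = Z.

Fix the vertex order A < B < D < E < F and write every simplex with vertices in increasing order. Then dim K = 2 and the simplices of K are:

  0-simplices (5): A, B, D, E, F
  1-simplices (9): AB, AD, AE, AF, BD, BE, BF, DE, EF
  2-simplices (6): ABD, ABF, ADE, AEF, BDE, BEF

giving chain groups C_0 ≅ Z^5, C_1 ≅ Z^9, C_2 ≅ Z^6.

∂_1: C_1 → C_0 maps an edge to its endpoints' difference, ∂[p,q] = q − p. For instance
  ∂EF = F − E.
The 5×9 boundary matrix has rank 4 and Smith normal form diag(1,1,1,1).

Boundary ∂_2: C_2 → C_1 maps a triangle to the signed sum of its edges. For instance
  ∂ABD = BD − AD + AB,
  ∂AEF = EF − AF + AE.
The 9×6 boundary matrix has rank 5 and Smith normal form diag(1,1,1,1,1).

Now H_k = ker ∂_k / im ∂_{k+1}, so:

  H_0: rank C_0 − rank ∂_1 = 5 − 4 = 1, and the invariant factors of ∂_1 are all 1, so H_0 ≅ Z.
  H_1: rank ker ∂_1 − rank ∂_2 = (9 − 4) − 5 = 0, and the invariant factors of ∂_2 are all 1, so H_1 ≅ 0.
  H_2: rank ker ∂_2 − rank ∂_3 = (6 − 5) − 0 = 1, and there is no ∂_3, so H_2 ≅ Z.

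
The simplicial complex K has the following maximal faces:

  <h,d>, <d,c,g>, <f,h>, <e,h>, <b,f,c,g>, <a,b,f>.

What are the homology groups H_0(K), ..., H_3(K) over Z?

H_0 ≅ Z,  H_1 ≅ Z,  H_2 = 0,  H_3 = 0.

Fix the vertex order a < b < c < d < e < f < g < h and write every simplex with vertices in increasing order. Then dim K = 3 and the simplices of K are:

  0-simplices (8): a, b, c, d, e, f, g, h
  1-simplices (13): ab, af, bc, bf, bg, cd, cf, cg, dg, dh, eh, fg, fh
  2-simplices (6): abf, bcf, bcg, bfg, cdg, cfg
  3-simplices (1): bcfg

so the chain groups are C_0 ≅ Z^8, C_1 ≅ Z^13, C_2 ≅ Z^6, C_3 ≅ Z^1.

∂_1: C_1 → C_0 is given by ∂[p,q] = [q] − [p].
The 8×13 boundary matrix has rank 7 and Smith normal form diag(1,1,1,1,1,1,1).

∂_2: C_2 → C_1 maps a triangle to the signed sum of its edges. For instance
  ∂abf = bf − af + ab,
  ∂bcg = cg − bg + bc.
This gives a 13×6 integer matrix of rank 5; reducing to Smith normal form yields diagonal entries (1,1,1,1,1).

The boundary map ∂_3: C_3 → C_2 sends each 3-simplex σ to the alternating sum Σ_i (−1)^i (σ with its i-th vertex removed). For instance
  ∂bcfg = cfg − bfg + bcg − bcf.
This gives a 6×1 integer matrix of rank 1; reducing to Smith normal form yields diagonal entries (1).

Reading off H_k = ker ∂_k / im ∂_{k+1}:

  H_0: rank C_0 − rank ∂_1 = 8 − 7 = 1, and the invariant factors of ∂_1 are all 1, so H_0 ≅ Z.
  H_1: rank ker ∂_1 − rank ∂_2 = (13 − 7) − 5 = 1, and the invariant factors of ∂_2 are all 1, so H_1 ≅ Z.
  H_2: rank ker ∂_2 − rank ∂_3 = (6 − 5) − 1 = 0, and the invariant factors of ∂_3 are all 1, so H_2 ≅ 0.
  H_3: rank ker ∂_3 − rank ∂_4 = (1 − 1) − 0 = 0, and there is no ∂_4, so H_3 ≅ 0.

As a check, the Euler characteristic is 8 − 13 + 6 − 1 = 0, which agrees with 1 − 1 + 0 − 0 = 0.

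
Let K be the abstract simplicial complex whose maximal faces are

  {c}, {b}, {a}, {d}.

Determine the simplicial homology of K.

H_0 = Z^4.

K has 4 vertices.
rank ∂_0 = 0, rank ∂_1 = 0 ⇒ b_0 = 4 − 0 − 0 = 4. So H_0 ≅ Z^4.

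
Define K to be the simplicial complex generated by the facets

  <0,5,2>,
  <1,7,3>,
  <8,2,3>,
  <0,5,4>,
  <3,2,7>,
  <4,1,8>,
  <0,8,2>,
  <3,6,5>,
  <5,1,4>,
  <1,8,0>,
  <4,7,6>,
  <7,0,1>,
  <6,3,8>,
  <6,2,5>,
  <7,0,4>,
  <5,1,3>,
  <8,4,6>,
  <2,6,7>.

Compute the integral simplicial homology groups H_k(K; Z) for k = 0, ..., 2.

Take the total order 0 < 1 < 2 < 3 < 4 < 5 < 6 < 7 < 8 on the vertex set. Then K (dimension 2) consists of the simplices:

  0-simplices (9): [0], [1], [2], [3], [4], [5], [6], [7], [8]
  1-simplices (27): (27 of them)
  2-simplices (18): [0,1,7], [0,1,8], [0,2,5], [0,2,8], [0,4,5], [0,4,7], [1,3,5], [1,3,7], [1,4,5], [1,4,8], [2,3,7], [2,3,8], [2,5,6], [2,6,7], [3,5,6], [3,6,8], [4,6,7], [4,6,8]

giving chain groups C_0 ≅ Z^9, C_1 ≅ Z^27, C_2 ≅ Z^18.

The boundary map ∂_1: C_1 → C_0 maps an edge to its endpoints' difference, ∂[p,q] = q − p. For instance
  ∂[4,6] = [6] − [4].
The 9×27 boundary matrix has rank 8 and Smith normal form diag(1,1,1,1,1,1,1,1).

The boundary map ∂_2: C_2 → C_1 maps a triangle to the signed sum of its edges. For instance
  ∂[2,3,7] = [3,7] − [2,7] + [2,3],
  ∂[2,5,6] = [5,6] − [2,6] + [2,5].
As a 27×18 matrix over Z this has rank 18, with invariant factors (1,1,1,1,1,1,1,1,1,1,1,1,1,1,1,1,1,2).

Computing H_k = (kernel of ∂_k) / (image of ∂_{k+1}):

  H_0: rank C_0 − rank ∂_1 = 9 − 8 = 1, and the invariant factors of ∂_1 are all 1, so H_0 ≅ Z.
  H_1: rank ker ∂_1 − rank ∂_2 = (27 − 8) − 18 = 1, and ∂_2 has invariant factor 2 > 1, so H_1 ≅ Z × Z/2.
  H_2: rank ker ∂_2 − rank ∂_3 = (18 − 18) − 0 = 0, and there is no ∂_3, so H_2 ≅ 0.

As a check, the Euler characteristic is 9 − 27 + 18 = 0, which agrees with 1 − 1 + 0 = 0.

H_0 ≅ Z,  H_1 ≅ Z × Z/2,  H_2 = 0.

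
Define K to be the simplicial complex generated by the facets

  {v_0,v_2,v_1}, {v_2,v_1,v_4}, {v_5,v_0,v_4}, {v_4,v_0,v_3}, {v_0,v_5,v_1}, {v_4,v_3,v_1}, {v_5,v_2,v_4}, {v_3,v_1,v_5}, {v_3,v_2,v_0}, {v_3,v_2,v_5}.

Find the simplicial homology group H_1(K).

H_1 = Z/2.

K has 6 vertices, 15 edges, 10 triangles.
rank ∂_1 = 5, rank ∂_2 = 10 ⇒ b_1 = 15 − 5 − 10 = 0; ∂_2 has invariant factor(s) [2] giving torsion. So H_1 = Z/2.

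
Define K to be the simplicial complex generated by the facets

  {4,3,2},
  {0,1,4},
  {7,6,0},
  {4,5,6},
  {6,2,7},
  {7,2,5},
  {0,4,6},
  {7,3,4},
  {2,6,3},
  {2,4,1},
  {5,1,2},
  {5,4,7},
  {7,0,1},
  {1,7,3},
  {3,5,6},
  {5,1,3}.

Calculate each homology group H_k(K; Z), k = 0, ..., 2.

H_0 ≅ Z,  H_1 ≅ Z^2,  H_2 ≅ Z.

We work with the vertex ordering 0 < 1 < 2 < 3 < 4 < 5 < 6 < 7. The simplices of K, each written with vertices in increasing order, are:

  0-simplices (8): [0], [1], [2], [3], [4], [5], [6], [7]
  1-simplices (24): (24 of them)
  2-simplices (16): [0,1,4], [0,1,7], [0,4,6], [0,6,7], [1,2,4], [1,2,5], [1,3,5], [1,3,7], [2,3,4], [2,3,6], [2,5,7], [2,6,7], [3,4,7], [3,5,6], [4,5,6], [4,5,7]

giving chain groups C_0 ≅ Z^8, C_1 ≅ Z^24, C_2 ≅ Z^16.

∂_1: C_1 → C_0 is given by ∂[p,q] = [q] − [p].
This gives a 8×24 integer matrix of rank 7; reducing to Smith normal form yields diagonal entries (1,1,1,1,1,1,1).

The boundary map ∂_2: C_2 → C_1 acts by ∂[p,q,r] = [q,r] − [p,r] + [p,q]. For instance
  ∂[1,2,4] = [2,4] − [1,4] + [1,2],
  ∂[3,4,7] = [4,7] − [3,7] + [3,4].
As a 24×16 matrix over Z this has rank 15, with invariant factors (1,1,1,1,1,1,1,1,1,1,1,1,1,1,1).

Now H_k = ker ∂_k / im ∂_{k+1}, so:

  H_0: rank C_0 − rank ∂_1 = 8 − 7 = 1, and the invariant factors of ∂_1 are all 1, so H_0 = Z.
  H_1: rank ker ∂_1 − rank ∂_2 = (24 − 7) − 15 = 2, and the invariant factors of ∂_2 are all 1, so H_1 = Z^2.
  H_2: rank ker ∂_2 − rank ∂_3 = (16 − 15) − 0 = 1, and there is no ∂_3, so H_2 = Z.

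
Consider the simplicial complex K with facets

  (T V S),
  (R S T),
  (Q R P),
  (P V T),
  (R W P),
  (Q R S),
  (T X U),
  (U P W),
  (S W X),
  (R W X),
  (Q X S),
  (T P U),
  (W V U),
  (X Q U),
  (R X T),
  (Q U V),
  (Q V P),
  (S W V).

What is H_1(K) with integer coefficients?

Take the total order P < Q < R < S < T < U < V < W < X on the vertex set. Then K (dimension 2) consists of the simplices:

  0-simplices (9): P, Q, R, S, T, U, V, W, X
  1-simplices (27): PQ, PR, PT, PU, PV, PW, QR, QS, QU, QV, QX, RS, RT, RW, RX, ST, SV, SW, SX, TU, TV, TX, UV, UW, UX, VW, WX
  2-simplices (18): PQR, PQV, PRW, PTU, PTV, PUW, QRS, QSX, QUV, QUX, RST, RTX, RWX, STV, SVW, SWX, TUX, UVW

giving chain groups C_0 ≅ Z^9, C_1 ≅ Z^27, C_2 ≅ Z^18.

Boundary ∂_1: C_1 → C_0 sends each edge [p,q] (with p < q) to q − p. For instance
  ∂ST = T − S.
As a 9×27 matrix over Z this has rank 8, with invariant factors (1,1,1,1,1,1,1,1).

The boundary map ∂_2: C_2 → C_1 sends each 2-simplex [p,q,r] to [q,r] − [p,r] + [p,q]. For instance
  ∂QSX = SX − QX + QS,
  ∂PQR = QR − PR + PQ.
The resulting 27×18 matrix has rank 18, and its Smith normal form has invariant factors (1,1,1,1,1,1,1,1,1,1,1,1,1,1,1,1,1,2).

Now H_k = ker ∂_k / im ∂_{k+1}, so:

  H_1: rank ker ∂_1 − rank ∂_2 = (27 − 8) − 18 = 1, and ∂_2 has invariant factor 2 > 1, so H_1 = Z × Z/2.

(K is a triangulation of the Klein bottle.)

H_1 = Z × Z/2.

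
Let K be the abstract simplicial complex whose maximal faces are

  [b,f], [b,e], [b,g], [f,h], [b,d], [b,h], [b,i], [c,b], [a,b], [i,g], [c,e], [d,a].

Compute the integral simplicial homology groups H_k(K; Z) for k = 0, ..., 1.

H_0 = Z,  H_1 = Z^4.

We work with the vertex ordering a < b < c < d < e < f < g < h < i. The simplices of K, each written with vertices in increasing order, are:

  0-simplices (9): a, b, c, d, e, f, g, h, i
  1-simplices (12): ab, ad, bc, bd, be, bf, bg, bh, bi, ce, fh, gi

giving chain groups C_0 ≅ Z^9, C_1 ≅ Z^12.

∂_1: C_1 → C_0 maps an edge to its endpoints' difference, ∂[p,q] = q − p.
The resulting 9×12 matrix has rank 8, and its Smith normal form has invariant factors (1,1,1,1,1,1,1,1).

Reading off H_k = ker ∂_k / im ∂_{k+1}:

  H_0: rank C_0 − rank ∂_1 = 9 − 8 = 1, and the invariant factors of ∂_1 are all 1, so H_0 = Z.
  H_1: rank ker ∂_1 − rank ∂_2 = (12 − 8) − 0 = 4, and there is no ∂_2, so H_1 = Z^4.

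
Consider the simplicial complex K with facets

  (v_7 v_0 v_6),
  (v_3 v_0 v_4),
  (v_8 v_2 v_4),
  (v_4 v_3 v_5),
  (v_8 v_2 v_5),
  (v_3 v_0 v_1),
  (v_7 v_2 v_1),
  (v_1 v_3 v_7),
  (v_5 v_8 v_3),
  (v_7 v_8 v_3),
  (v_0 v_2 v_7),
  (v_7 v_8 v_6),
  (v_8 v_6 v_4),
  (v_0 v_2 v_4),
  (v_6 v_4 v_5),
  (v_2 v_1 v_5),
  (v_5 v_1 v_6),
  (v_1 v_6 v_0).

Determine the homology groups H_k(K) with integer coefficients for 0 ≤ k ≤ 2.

Fix the vertex order v_0 < v_1 < v_2 < v_3 < v_4 < v_5 < v_6 < v_7 < v_8 and write every simplex with vertices in increasing order. Then dim K = 2 and the simplices of K are:

  0-simplices (9): [v_0], [v_1], [v_2], [v_3], [v_4], [v_5], [v_6], [v_7], [v_8]
  1-simplices (27): (27 of them)
  2-simplices (18): (18 of them)

giving chain groups C_0 ≅ Z^9, C_1 ≅ Z^27, C_2 ≅ Z^18.

∂_1: C_1 → C_0 maps an edge to its endpoints' difference, ∂[p,q] = q − p. For instance
  ∂[v_5,v_8] = [v_8] − [v_5].
As a 9×27 matrix over Z this has rank 8, with invariant factors (1,1,1,1,1,1,1,1).

Boundary ∂_2: C_2 → C_1 sends each 2-simplex [p,q,r] to [q,r] − [p,r] + [p,q]. For instance
  ∂[v_2,v_5,v_8] = [v_5,v_8] − [v_2,v_8] + [v_2,v_5],
  ∂[v_3,v_5,v_8] = [v_5,v_8] − [v_3,v_8] + [v_3,v_5].
As a 27×18 matrix over Z this has rank 18, with invariant factors (1,1,1,1,1,1,1,1,1,1,1,1,1,1,1,1,1,2).

Reading off H_k = ker ∂_k / im ∂_{k+1}:

  H_0: rank C_0 − rank ∂_1 = 9 − 8 = 1, and the invariant factors of ∂_1 are all 1, so H_0 = Z.
  H_1: rank ker ∂_1 − rank ∂_2 = (27 − 8) − 18 = 1, and ∂_2 has invariant factor 2 > 1, so H_1 = Z ⊕ Z_2.
  H_2: rank ker ∂_2 − rank ∂_3 = (18 − 18) − 0 = 0, and there is no ∂_3, so H_2 = 0.

(K is a triangulation of the Klein bottle.)

H_0 = Z,  H_1 = Z ⊕ Z_2,  H_2 = 0.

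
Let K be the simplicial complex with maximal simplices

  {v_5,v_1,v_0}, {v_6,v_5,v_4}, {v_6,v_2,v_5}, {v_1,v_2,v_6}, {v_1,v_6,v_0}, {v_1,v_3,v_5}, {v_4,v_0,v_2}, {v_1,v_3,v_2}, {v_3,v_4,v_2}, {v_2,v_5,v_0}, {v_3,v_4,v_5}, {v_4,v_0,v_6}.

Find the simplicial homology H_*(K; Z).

H_0 = Z,  H_1 = Z/2,  H_2 = 0.

Order the vertices as v_0 < v_1 < v_2 < v_3 < v_4 < v_5 < v_6. Listing each simplex with vertices in this order, K has dimension 2 with simplices:

  0-simplices (7): [v_0], [v_1], [v_2], [v_3], [v_4], [v_5], [v_6]
  1-simplices (18): (18 of them)
  2-simplices (12): (12 of them)

so the chain groups are C_0 ≅ Z^7, C_1 ≅ Z^18, C_2 ≅ Z^12.

∂_1: C_1 → C_0 is given by ∂[p,q] = [q] − [p].
As a 7×18 matrix over Z this has rank 6, with invariant factors (1,1,1,1,1,1).

Boundary ∂_2: C_2 → C_1 acts by ∂[p,q,r] = [q,r] − [p,r] + [p,q]. For instance
  ∂[v_0,v_1,v_6] = [v_1,v_6] − [v_0,v_6] + [v_0,v_1],
  ∂[v_4,v_5,v_6] = [v_5,v_6] − [v_4,v_6] + [v_4,v_5].
This gives a 18×12 integer matrix of rank 12; reducing to Smith normal form yields diagonal entries (1,1,1,1,1,1,1,1,1,1,1,2).

Reading off H_k = ker ∂_k / im ∂_{k+1}:

  H_0: rank C_0 − rank ∂_1 = 7 − 6 = 1, and the invariant factors of ∂_1 are all 1, so H_0 ≅ Z.
  H_1: rank ker ∂_1 − rank ∂_2 = (18 − 6) − 12 = 0, and ∂_2 has invariant factor 2 > 1, so H_1 ≅ Z/2.
  H_2: rank ker ∂_2 − rank ∂_3 = (12 − 12) − 0 = 0, and there is no ∂_3, so H_2 ≅ 0.

(K is a triangulation of the real projective plane RP^2.)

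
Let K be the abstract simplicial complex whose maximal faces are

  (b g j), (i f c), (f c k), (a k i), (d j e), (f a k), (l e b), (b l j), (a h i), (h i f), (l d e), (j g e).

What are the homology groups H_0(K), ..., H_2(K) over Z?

We work with the vertex ordering a < b < c < d < e < f < g < h < i < j < k < l. The simplices of K, each written with vertices in increasing order, are:

  0-simplices (12): a, b, c, d, e, f, g, h, i, j, k, l
  1-simplices (24): af, ah, ai, ak, be, bg, bj, bl, cf, ci, ck, de, dj, dl, eg, ej, el, fh, fi, fk, gj, hi, ik, jl
  2-simplices (12): afk, ahi, aik, bel, bgj, bjl, cfi, cfk, dej, del, egj, fhi

Hence C_0 ≅ Z^12, C_1 ≅ Z^24, C_2 ≅ Z^12.

The boundary map ∂_1: C_1 → C_0 maps an edge to its endpoints' difference, ∂[p,q] = q − p.
The 12×24 boundary matrix has rank 10 and Smith normal form diag(1,1,1,1,1,1,1,1,1,1).

Boundary ∂_2: C_2 → C_1 acts by ∂[p,q,r] = [q,r] − [p,r] + [p,q]. For instance
  ∂afk = fk − ak + af,
  ∂ahi = hi − ai + ah.
This gives a 24×12 integer matrix of rank 12; reducing to Smith normal form yields diagonal entries (1,1,1,1,1,1,1,1,1,1,1,1).

Now H_k = ker ∂_k / im ∂_{k+1}, so:

  H_0: rank C_0 − rank ∂_1 = 12 − 10 = 2, and the invariant factors of ∂_1 are all 1, so H_0 ≅ Z^2.
  H_1: rank ker ∂_1 − rank ∂_2 = (24 − 10) − 12 = 2, and the invariant factors of ∂_2 are all 1, so H_1 ≅ Z^2.
  H_2: rank ker ∂_2 − rank ∂_3 = (12 − 12) − 0 = 0, and there is no ∂_3, so H_2 ≅ 0.

H_0 = Z^2,  H_1 = Z^2,  H_2 = 0.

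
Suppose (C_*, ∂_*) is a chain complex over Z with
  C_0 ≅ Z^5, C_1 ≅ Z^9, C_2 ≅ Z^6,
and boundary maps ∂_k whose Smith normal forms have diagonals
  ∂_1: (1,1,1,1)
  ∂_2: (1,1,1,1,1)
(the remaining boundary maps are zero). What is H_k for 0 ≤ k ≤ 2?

H_0: b_0 = 5 − 0 − 4 = 1; torsion from ∂_1 factors > 1: none. So H_0 ≅ Z.
H_1: b_1 = 9 − 4 − 5 = 0; torsion from ∂_2 factors > 1: none. So H_1 ≅ 0.
H_2: b_2 = 6 − 5 − 0 = 1; torsion from ∂_3 factors > 1: none. So H_2 ≅ Z.

H_0 ≅ Z,  H_1 = 0,  H_2 ≅ Z.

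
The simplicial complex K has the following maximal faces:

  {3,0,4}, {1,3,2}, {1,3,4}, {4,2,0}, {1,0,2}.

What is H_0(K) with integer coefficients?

We work with the vertex ordering 0 < 1 < 2 < 3 < 4. The simplices of K, each written with vertices in increasing order, are:

  0-simplices (5): [0], [1], [2], [3], [4]
  1-simplices (10): [0,1], [0,2], [0,3], [0,4], [1,2], [1,3], [1,4], [2,3], [2,4], [3,4]
  2-simplices (5): [0,1,2], [0,2,4], [0,3,4], [1,2,3], [1,3,4]

so the chain groups are C_0 ≅ Z^5, C_1 ≅ Z^10, C_2 ≅ Z^5.

∂_1: C_1 → C_0 is given by ∂[p,q] = [q] − [p]. For instance
  ∂[0,3] = [3] − [0].
The 5×10 boundary matrix has rank 4 and Smith normal form diag(1,1,1,1).

Boundary ∂_2: C_2 → C_1 maps a triangle to the signed sum of its edges. For instance
  ∂[0,2,4] = [2,4] − [0,4] + [0,2],
  ∂[0,1,2] = [1,2] − [0,2] + [0,1].
This gives a 10×5 integer matrix of rank 5; reducing to Smith normal form yields diagonal entries (1,1,1,1,1).

Reading off H_k = ker ∂_k / im ∂_{k+1}:

  H_0: rank C_0 − rank ∂_1 = 5 − 4 = 1, and the invariant factors of ∂_1 are all 1, so H_0 ≅ Z.

H_0 ≅ Z.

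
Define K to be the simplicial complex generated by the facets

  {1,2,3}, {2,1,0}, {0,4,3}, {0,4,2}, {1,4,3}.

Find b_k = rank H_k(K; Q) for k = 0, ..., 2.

K has 5 vertices, 10 edges, 5 triangles.
rank ∂_0 = 0, rank ∂_1 = 4 ⇒ b_0 = 5 − 0 − 4 = 1; all invariant factors of ∂_1 are 1 so no torsion. So H_0 = Z.
rank ∂_1 = 4, rank ∂_2 = 5 ⇒ b_1 = 10 − 4 − 5 = 1; all invariant factors of ∂_2 are 1 so no torsion. So H_1 = Z.
rank ∂_2 = 5, rank ∂_3 = 0 ⇒ b_2 = 5 − 5 − 0 = 0. So H_2 = 0.

b_0 = 1, b_1 = 1, b_2 = 0.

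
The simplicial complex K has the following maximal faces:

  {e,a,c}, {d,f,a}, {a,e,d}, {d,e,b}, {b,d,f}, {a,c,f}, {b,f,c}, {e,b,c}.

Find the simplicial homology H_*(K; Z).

H_0 ≅ Z,  H_1 = 0,  H_2 ≅ Z.

We work with the vertex ordering a < b < c < d < e < f. The simplices of K, each written with vertices in increasing order, are:

  0-simplices (6): a, b, c, d, e, f
  1-simplices (12): ac, ad, ae, af, bc, bd, be, bf, ce, cf, de, df
  2-simplices (8): ace, acf, ade, adf, bce, bcf, bde, bdf

giving chain groups C_0 ≅ Z^6, C_1 ≅ Z^12, C_2 ≅ Z^8.

Boundary ∂_1: C_1 → C_0 maps an edge to its endpoints' difference, ∂[p,q] = q − p.
As a 6×12 matrix over Z this has rank 5, with invariant factors (1,1,1,1,1).

Boundary ∂_2: C_2 → C_1 maps a triangle to the signed sum of its edges. For instance
  ∂adf = df − af + ad,
  ∂acf = cf − af + ac.
This gives a 12×8 integer matrix of rank 7; reducing to Smith normal form yields diagonal entries (1,1,1,1,1,1,1).

From H_k ≅ ker(∂_k) / im(∂_{k+1}) we obtain:

  H_0: rank C_0 − rank ∂_1 = 6 − 5 = 1, and the invariant factors of ∂_1 are all 1, so H_0 = Z.
  H_1: rank ker ∂_1 − rank ∂_2 = (12 − 5) − 7 = 0, and the invariant factors of ∂_2 are all 1, so H_1 = 0.
  H_2: rank ker ∂_2 − rank ∂_3 = (8 − 7) − 0 = 1, and there is no ∂_3, so H_2 = Z.

(K is a triangulation of the 2-sphere S^2.)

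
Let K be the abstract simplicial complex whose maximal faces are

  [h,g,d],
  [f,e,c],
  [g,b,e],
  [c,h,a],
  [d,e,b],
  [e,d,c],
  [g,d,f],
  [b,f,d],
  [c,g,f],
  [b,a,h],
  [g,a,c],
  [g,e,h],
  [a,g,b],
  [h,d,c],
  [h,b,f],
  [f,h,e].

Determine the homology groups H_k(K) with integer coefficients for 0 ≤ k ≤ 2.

H_0 = Z,  H_1 = Z^2,  H_2 = Z.

K has 8 vertices, 24 edges, 16 triangles.
rank ∂_0 = 0, rank ∂_1 = 7 ⇒ b_0 = 8 − 0 − 7 = 1; all invariant factors of ∂_1 are 1 so no torsion. So H_0 ≅ Z.
rank ∂_1 = 7, rank ∂_2 = 15 ⇒ b_1 = 24 − 7 − 15 = 2; all invariant factors of ∂_2 are 1 so no torsion. So H_1 ≅ Z^2.
rank ∂_2 = 15, rank ∂_3 = 0 ⇒ b_2 = 16 − 15 − 0 = 1. So H_2 ≅ Z.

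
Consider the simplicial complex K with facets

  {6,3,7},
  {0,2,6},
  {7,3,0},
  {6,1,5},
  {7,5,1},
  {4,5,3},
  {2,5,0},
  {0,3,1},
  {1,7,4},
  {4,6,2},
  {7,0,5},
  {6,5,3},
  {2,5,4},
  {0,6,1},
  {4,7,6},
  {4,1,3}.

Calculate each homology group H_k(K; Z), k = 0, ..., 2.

H_0 = Z,  H_1 = Z^2,  H_2 = Z.

Take the total order 0 < 1 < 2 < 3 < 4 < 5 < 6 < 7 on the vertex set. Then K (dimension 2) consists of the simplices:

  0-simplices (8): [0], [1], [2], [3], [4], [5], [6], [7]
  1-simplices (24): (24 of them)
  2-simplices (16): [0,1,3], [0,1,6], [0,2,5], [0,2,6], [0,3,7], [0,5,7], [1,3,4], [1,4,7], [1,5,6], [1,5,7], [2,4,5], [2,4,6], [3,4,5], [3,5,6], [3,6,7], [4,6,7]

so the chain groups are C_0 ≅ Z^8, C_1 ≅ Z^24, C_2 ≅ Z^16.

Boundary ∂_1: C_1 → C_0 maps an edge to its endpoints' difference, ∂[p,q] = q − p. For instance
  ∂[3,4] = [4] − [3].
As a 8×24 matrix over Z this has rank 7, with invariant factors (1,1,1,1,1,1,1).

Boundary ∂_2: C_2 → C_1 sends each 2-simplex [p,q,r] to [q,r] − [p,r] + [p,q]. For instance
  ∂[0,1,6] = [1,6] − [0,6] + [0,1],
  ∂[1,5,7] = [5,7] − [1,7] + [1,5].
The resulting 24×16 matrix has rank 15, and its Smith normal form has invariant factors (1,1,1,1,1,1,1,1,1,1,1,1,1,1,1).

From H_k ≅ ker(∂_k) / im(∂_{k+1}) we obtain:

  H_0: rank C_0 − rank ∂_1 = 8 − 7 = 1, and the invariant factors of ∂_1 are all 1, so H_0 = Z.
  H_1: rank ker ∂_1 − rank ∂_2 = (24 − 7) − 15 = 2, and the invariant factors of ∂_2 are all 1, so H_1 = Z^2.
  H_2: rank ker ∂_2 − rank ∂_3 = (16 − 15) − 0 = 1, and there is no ∂_3, so H_2 = Z.

(K is a triangulation of the torus T^2.)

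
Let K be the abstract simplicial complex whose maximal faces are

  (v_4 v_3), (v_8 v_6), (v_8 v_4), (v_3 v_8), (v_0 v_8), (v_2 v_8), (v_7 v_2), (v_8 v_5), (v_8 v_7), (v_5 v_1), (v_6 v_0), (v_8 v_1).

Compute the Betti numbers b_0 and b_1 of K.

b_0 = 1, b_1 = 4.

Take the total order v_0 < v_1 < v_2 < v_3 < v_4 < v_5 < v_6 < v_7 < v_8 on the vertex set. Then K (dimension 1) consists of the simplices:

  0-simplices (9): [v_0], [v_1], [v_2], [v_3], [v_4], [v_5], [v_6], [v_7], [v_8]
  1-simplices (12): [v_0,v_6], [v_0,v_8], [v_1,v_5], [v_1,v_8], [v_2,v_7], [v_2,v_8], [v_3,v_4], [v_3,v_8], [v_4,v_8], [v_5,v_8], [v_6,v_8], [v_7,v_8]

so the chain groups are C_0 ≅ Z^9, C_1 ≅ Z^12.

Boundary ∂_1: C_1 → C_0 maps an edge to its endpoints' difference, ∂[p,q] = q − p.
The resulting 9×12 matrix has rank 8, and its Smith normal form has invariant factors (1,1,1,1,1,1,1,1).

Now H_k = ker ∂_k / im ∂_{k+1}, so:

  H_0: rank C_0 − rank ∂_1 = 9 − 8 = 1, and the invariant factors of ∂_1 are all 1, so H_0 = Z.
  H_1: rank ker ∂_1 − rank ∂_2 = (12 − 8) − 0 = 4, and there is no ∂_2, so H_1 = Z^4.

(K is a triangulation of a wedge of 4 circles.)

Hence the Betti numbers are b_0 = 1, b_1 = 4.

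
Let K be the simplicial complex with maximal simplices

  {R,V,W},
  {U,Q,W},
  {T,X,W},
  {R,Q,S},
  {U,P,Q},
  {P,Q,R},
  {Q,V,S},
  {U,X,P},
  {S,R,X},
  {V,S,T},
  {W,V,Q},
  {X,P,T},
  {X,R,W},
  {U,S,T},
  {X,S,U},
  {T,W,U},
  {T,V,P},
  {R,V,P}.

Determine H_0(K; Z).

Order the vertices as P < Q < R < S < T < U < V < W < X. Listing each simplex with vertices in this order, K has dimension 2 with simplices:

  0-simplices (9): P, Q, R, S, T, U, V, W, X
  1-simplices (27): PQ, PR, PT, PU, PV, PX, QR, QS, QU, QV, QW, RS, RV, RW, RX, ST, SU, SV, SX, TU, TV, TW, TX, UW, UX, VW, WX
  2-simplices (18): PQR, PQU, PRV, PTV, PTX, PUX, QRS, QSV, QUW, QVW, RSX, RVW, RWX, STU, STV, SUX, TUW, TWX

so the chain groups are C_0 ≅ Z^9, C_1 ≅ Z^27, C_2 ≅ Z^18.

Boundary ∂_1: C_1 → C_0 maps an edge to its endpoints' difference, ∂[p,q] = q − p.
As a 9×27 matrix over Z this has rank 8, with invariant factors (1,1,1,1,1,1,1,1).

∂_2: C_2 → C_1 maps a triangle to the signed sum of its edges. For instance
  ∂QVW = VW − QW + QV,
  ∂RVW = VW − RW + RV.
The resulting 27×18 matrix has rank 18, and its Smith normal form has invariant factors (1,1,1,1,1,1,1,1,1,1,1,1,1,1,1,1,1,2).

Now H_k = ker ∂_k / im ∂_{k+1}, so:

  H_0: rank C_0 − rank ∂_1 = 9 − 8 = 1, and the invariant factors of ∂_1 are all 1, so H_0 ≅ Z.

(K is a triangulation of the Klein bottle.)

H_0 = Z.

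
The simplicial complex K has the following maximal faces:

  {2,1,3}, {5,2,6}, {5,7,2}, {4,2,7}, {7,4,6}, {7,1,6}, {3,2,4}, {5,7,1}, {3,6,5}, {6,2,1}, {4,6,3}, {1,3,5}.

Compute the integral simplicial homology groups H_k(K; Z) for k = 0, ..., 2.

H_0 = Z,  H_1 = Z/2,  H_2 = 0.

Fix the vertex order 1 < 2 < 3 < 4 < 5 < 6 < 7 and write every simplex with vertices in increasing order. Then dim K = 2 and the simplices of K are:

  0-simplices (7): [1], [2], [3], [4], [5], [6], [7]
  1-simplices (18): [1,2], [1,3], [1,5], [1,6], [1,7], [2,3], [2,4], [2,5], [2,6], [2,7], [3,4], [3,5], [3,6], [4,6], [4,7], [5,6], [5,7], [6,7]
  2-simplices (12): [1,2,3], [1,2,6], [1,3,5], [1,5,7], [1,6,7], [2,3,4], [2,4,7], [2,5,6], [2,5,7], [3,4,6], [3,5,6], [4,6,7]

so the chain groups are C_0 ≅ Z^7, C_1 ≅ Z^18, C_2 ≅ Z^12.

∂_1: C_1 → C_0 maps an edge to its endpoints' difference, ∂[p,q] = q − p. For instance
  ∂[2,6] = [6] − [2].
The 7×18 boundary matrix has rank 6 and Smith normal form diag(1,1,1,1,1,1).

The boundary map ∂_2: C_2 → C_1 maps a triangle to the signed sum of its edges. For instance
  ∂[1,3,5] = [3,5] − [1,5] + [1,3],
  ∂[1,2,3] = [2,3] − [1,3] + [1,2].
The resulting 18×12 matrix has rank 12, and its Smith normal form has invariant factors (1,1,1,1,1,1,1,1,1,1,1,2).

Computing H_k = (kernel of ∂_k) / (image of ∂_{k+1}):

  H_0: rank C_0 − rank ∂_1 = 7 − 6 = 1, and the invariant factors of ∂_1 are all 1, so H_0 = Z.
  H_1: rank ker ∂_1 − rank ∂_2 = (18 − 6) − 12 = 0, and ∂_2 has invariant factor 2 > 1, so H_1 = Z/2.
  H_2: rank ker ∂_2 − rank ∂_3 = (12 − 12) − 0 = 0, and there is no ∂_3, so H_2 = 0.

As a check, the Euler characteristic is 7 − 18 + 12 = 1, which agrees with 1 − 0 + 0 = 1.
(K is a triangulation of the real projective plane RP^2.)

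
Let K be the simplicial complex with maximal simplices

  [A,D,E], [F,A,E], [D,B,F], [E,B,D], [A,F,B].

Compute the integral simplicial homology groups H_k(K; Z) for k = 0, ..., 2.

H_0 = Z,  H_1 = Z,  H_2 = 0.

K has 5 vertices, 10 edges, 5 triangles.
rank ∂_0 = 0, rank ∂_1 = 4 ⇒ b_0 = 5 − 0 − 4 = 1; all invariant factors of ∂_1 are 1 so no torsion. So H_0 = Z.
rank ∂_1 = 4, rank ∂_2 = 5 ⇒ b_1 = 10 − 4 − 5 = 1; all invariant factors of ∂_2 are 1 so no torsion. So H_1 = Z.
rank ∂_2 = 5, rank ∂_3 = 0 ⇒ b_2 = 5 − 5 − 0 = 0. So H_2 = 0.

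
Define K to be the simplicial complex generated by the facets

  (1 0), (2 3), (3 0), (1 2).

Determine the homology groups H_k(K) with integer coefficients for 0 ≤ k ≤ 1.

Fix the vertex order 0 < 1 < 2 < 3 and write every simplex with vertices in increasing order. Then dim K = 1 and the simplices of K are:

  0-simplices (4): [0], [1], [2], [3]
  1-simplices (4): [0,1], [0,3], [1,2], [2,3]

so the chain groups are C_0 ≅ Z^4, C_1 ≅ Z^4.

Boundary ∂_1: C_1 → C_0 sends each edge [p,q] (with p < q) to q − p.
The 4×4 boundary matrix has rank 3 and Smith normal form diag(1,1,1).

Computing H_k = (kernel of ∂_k) / (image of ∂_{k+1}):

  H_0: rank C_0 − rank ∂_1 = 4 − 3 = 1, and the invariant factors of ∂_1 are all 1, so H_0 = Z.
  H_1: rank ker ∂_1 − rank ∂_2 = (4 − 3) − 0 = 1, and there is no ∂_2, so H_1 = Z.

As a check, the Euler characteristic is 4 − 4 = 0, which agrees with 1 − 1 = 0.

H_0 ≅ Z,  H_1 ≅ Z.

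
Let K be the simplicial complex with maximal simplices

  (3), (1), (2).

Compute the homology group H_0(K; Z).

H_0 ≅ Z^3.

Take the total order 1 < 2 < 3 on the vertex set. Then K (dimension 0) consists of the simplices:

  0-simplices (3): [1], [2], [3]

Hence C_0 ≅ Z^3.

Reading off H_k = ker ∂_k / im ∂_{k+1}:

  H_0: rank C_0 − rank ∂_1 = 3 − 0 = 3, and there is no ∂_1, so H_0 = Z^3.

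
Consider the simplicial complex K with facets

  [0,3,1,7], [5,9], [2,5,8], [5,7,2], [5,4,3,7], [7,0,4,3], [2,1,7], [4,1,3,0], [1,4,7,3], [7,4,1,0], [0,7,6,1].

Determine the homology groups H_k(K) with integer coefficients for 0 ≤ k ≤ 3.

Fix the vertex order 0 < 1 < 2 < 3 < 4 < 5 < 6 < 7 < 8 < 9 and write every simplex with vertices in increasing order. Then dim K = 3 and the simplices of K are:

  0-simplices (10): [0], [1], [2], [3], [4], [5], [6], [7], [8], [9]
  1-simplices (22): [0,1], [0,3], [0,4], [0,6], [0,7], [1,2], [1,3], [1,4], [1,6], [1,7], [2,5], [2,7], [2,8], [3,4], [3,5], [3,7], [4,5], [4,7], [5,7], [5,8], [5,9], [6,7]
  2-simplices (19): (19 of them)
  3-simplices (7): [0,1,3,4], [0,1,3,7], [0,1,4,7], [0,1,6,7], [0,3,4,7], [1,3,4,7], [3,4,5,7]

so the chain groups are C_0 ≅ Z^10, C_1 ≅ Z^22, C_2 ≅ Z^19, C_3 ≅ Z^7.

∂_1: C_1 → C_0 maps an edge to its endpoints' difference, ∂[p,q] = q − p. For instance
  ∂[1,3] = [3] − [1].
The 10×22 boundary matrix has rank 9 and Smith normal form diag(1,1,1,1,1,1,1,1,1).

The boundary map ∂_2: C_2 → C_1 sends each 2-simplex [p,q,r] to [q,r] − [p,r] + [p,q]. For instance
  ∂[2,5,7] = [5,7] − [2,7] + [2,5],
  ∂[1,3,4] = [3,4] − [1,4] + [1,3].
The resulting 22×19 matrix has rank 13, and its Smith normal form has invariant factors (1,1,1,1,1,1,1,1,1,1,1,1,1).

The boundary map ∂_3: C_3 → C_2 sends each 3-simplex σ to the alternating sum Σ_i (−1)^i (σ with its i-th vertex removed). For instance
  ∂[1,3,4,7] = [3,4,7] − [1,4,7] + [1,3,7] − [1,3,4],
  ∂[0,3,4,7] = [3,4,7] − [0,4,7] + [0,3,7] − [0,3,4].
This gives a 19×7 integer matrix of rank 6; reducing to Smith normal form yields diagonal entries (1,1,1,1,1,1).

From H_k ≅ ker(∂_k) / im(∂_{k+1}) we obtain:

  H_0: rank C_0 − rank ∂_1 = 10 − 9 = 1, and the invariant factors of ∂_1 are all 1, so H_0 = Z.
  H_1: rank ker ∂_1 − rank ∂_2 = (22 − 9) − 13 = 0, and the invariant factors of ∂_2 are all 1, so H_1 = 0.
  H_2: rank ker ∂_2 − rank ∂_3 = (19 − 13) − 6 = 0, and the invariant factors of ∂_3 are all 1, so H_2 = 0.
  H_3: rank ker ∂_3 − rank ∂_4 = (7 − 6) − 0 = 1, and there is no ∂_4, so H_3 = Z.

As a check, the Euler characteristic is 10 − 22 + 19 − 7 = 0, which agrees with 1 − 0 + 0 − 1 = 0.

H_0 ≅ Z,  H_1 = 0,  H_2 = 0,  H_3 ≅ Z.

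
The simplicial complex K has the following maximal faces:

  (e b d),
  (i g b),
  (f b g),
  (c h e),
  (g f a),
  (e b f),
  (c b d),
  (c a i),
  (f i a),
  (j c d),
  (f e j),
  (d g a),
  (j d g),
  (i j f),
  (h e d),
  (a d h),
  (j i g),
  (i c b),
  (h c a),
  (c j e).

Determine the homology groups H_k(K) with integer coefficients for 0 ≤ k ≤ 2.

H_0 ≅ Z,  H_1 ≅ Z ⊕ Z/2Z,  H_2 = 0.

Fix the vertex order a < b < c < d < e < f < g < h < i < j and write every simplex with vertices in increasing order. Then dim K = 2 and the simplices of K are:

  0-simplices (10): a, b, c, d, e, f, g, h, i, j
  1-simplices (30): ac, ad, af, ag, ah, ai, bc, bd, be, bf, bg, bi, cd, ce, ch, ci, cj, de, dg, dh, dj, ef, eh, ej, fg, fi, fj, gi, gj, ij
  2-simplices (20): ach, aci, adg, adh, afg, afi, bcd, bci, bde, bef, bfg, bgi, cdj, ceh, cej, deh, dgj, efj, fij, gij

Hence C_0 ≅ Z^10, C_1 ≅ Z^30, C_2 ≅ Z^20.

∂_1: C_1 → C_0 maps an edge to its endpoints' difference, ∂[p,q] = q − p. For instance
  ∂ad = d − a.
This gives a 10×30 integer matrix of rank 9; reducing to Smith normal form yields diagonal entries (1,1,1,1,1,1,1,1,1).

∂_2: C_2 → C_1 sends each 2-simplex [p,q,r] to [q,r] − [p,r] + [p,q]. For instance
  ∂fij = ij − fj + fi,
  ∂deh = eh − dh + de.
The 30×20 boundary matrix has rank 20 and Smith normal form diag(1,1,1,1,1,1,1,1,1,1,1,1,1,1,1,1,1,1,1,2).

Reading off H_k = ker ∂_k / im ∂_{k+1}:

  H_0: rank C_0 − rank ∂_1 = 10 − 9 = 1, and the invariant factors of ∂_1 are all 1, so H_0 ≅ Z.
  H_1: rank ker ∂_1 − rank ∂_2 = (30 − 9) − 20 = 1, and ∂_2 has invariant factor 2 > 1, so H_1 ≅ Z ⊕ Z/2Z.
  H_2: rank ker ∂_2 − rank ∂_3 = (20 − 20) − 0 = 0, and there is no ∂_3, so H_2 ≅ 0.

(K is a triangulation of the Klein bottle.)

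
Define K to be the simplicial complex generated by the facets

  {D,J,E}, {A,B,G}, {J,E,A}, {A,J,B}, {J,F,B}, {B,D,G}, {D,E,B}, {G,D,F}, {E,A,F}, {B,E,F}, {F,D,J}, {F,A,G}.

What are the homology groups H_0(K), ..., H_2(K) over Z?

We work with the vertex ordering A < B < D < E < F < G < J. The simplices of K, each written with vertices in increasing order, are:

  0-simplices (7): A, B, D, E, F, G, J
  1-simplices (18): AB, AE, AF, AG, AJ, BD, BE, BF, BG, BJ, DE, DF, DG, DJ, EF, EJ, FG, FJ
  2-simplices (12): ABG, ABJ, AEF, AEJ, AFG, BDE, BDG, BEF, BFJ, DEJ, DFG, DFJ

giving chain groups C_0 ≅ Z^7, C_1 ≅ Z^18, C_2 ≅ Z^12.

The boundary map ∂_1: C_1 → C_0 is given by ∂[p,q] = [q] − [p]. For instance
  ∂AE = E − A.
This gives a 7×18 integer matrix of rank 6; reducing to Smith normal form yields diagonal entries (1,1,1,1,1,1).

∂_2: C_2 → C_1 maps a triangle to the signed sum of its edges. For instance
  ∂BDE = DE − BE + BD,
  ∂DEJ = EJ − DJ + DE.
As a 18×12 matrix over Z this has rank 12, with invariant factors (1,1,1,1,1,1,1,1,1,1,1,2).

Now H_k = ker ∂_k / im ∂_{k+1}, so:

  H_0: rank C_0 − rank ∂_1 = 7 − 6 = 1, and the invariant factors of ∂_1 are all 1, so H_0 ≅ Z.
  H_1: rank ker ∂_1 − rank ∂_2 = (18 − 6) − 12 = 0, and ∂_2 has invariant factor 2 > 1, so H_1 ≅ Z/2.
  H_2: rank ker ∂_2 − rank ∂_3 = (12 − 12) − 0 = 0, and there is no ∂_3, so H_2 ≅ 0.

H_0 ≅ Z,  H_1 ≅ Z/2,  H_2 = 0.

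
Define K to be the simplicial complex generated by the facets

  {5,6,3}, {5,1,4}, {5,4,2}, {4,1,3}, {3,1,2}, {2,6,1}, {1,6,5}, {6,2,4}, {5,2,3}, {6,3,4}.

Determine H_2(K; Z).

H_2 = 0.

Fix the vertex order 1 < 2 < 3 < 4 < 5 < 6 and write every simplex with vertices in increasing order. Then dim K = 2 and the simplices of K are:

  0-simplices (6): [1], [2], [3], [4], [5], [6]
  1-simplices (15): [1,2], [1,3], [1,4], [1,5], [1,6], [2,3], [2,4], [2,5], [2,6], [3,4], [3,5], [3,6], [4,5], [4,6], [5,6]
  2-simplices (10): [1,2,3], [1,2,6], [1,3,4], [1,4,5], [1,5,6], [2,3,5], [2,4,5], [2,4,6], [3,4,6], [3,5,6]

so the chain groups are C_0 ≅ Z^6, C_1 ≅ Z^15, C_2 ≅ Z^10.

∂_1: C_1 → C_0 maps an edge to its endpoints' difference, ∂[p,q] = q − p.
This gives a 6×15 integer matrix of rank 5; reducing to Smith normal form yields diagonal entries (1,1,1,1,1).

∂_2: C_2 → C_1 acts by ∂[p,q,r] = [q,r] − [p,r] + [p,q]. For instance
  ∂[1,2,3] = [2,3] − [1,3] + [1,2],
  ∂[1,4,5] = [4,5] − [1,5] + [1,4].
This gives a 15×10 integer matrix of rank 10; reducing to Smith normal form yields diagonal entries (1,1,1,1,1,1,1,1,1,2).

Computing H_k = (kernel of ∂_k) / (image of ∂_{k+1}):

  H_2: rank ker ∂_2 − rank ∂_3 = (10 − 10) − 0 = 0, and there is no ∂_3, so H_2 ≅ 0.

(K is a triangulation of the real projective plane RP^2.)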